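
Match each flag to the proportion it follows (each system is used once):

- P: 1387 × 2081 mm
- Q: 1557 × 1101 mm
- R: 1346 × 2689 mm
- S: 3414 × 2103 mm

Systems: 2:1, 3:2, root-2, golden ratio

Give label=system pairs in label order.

Ratios: P ≈ 1.500; Q ≈ 1.414; R ≈ 1.998; S ≈ 1.623.
Targets: 2:1 ≈ 2.000; 3:2 ≈ 1.500; root-2 ≈ 1.414; golden ratio ≈ 1.618.

P=3:2, Q=root-2, R=2:1, S=golden ratio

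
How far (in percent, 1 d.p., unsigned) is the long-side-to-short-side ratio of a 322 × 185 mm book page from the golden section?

Ratio = 322 / 185 ≈ 1.7405.
Ideal golden ratio ≈ 1.6180. |1.7405 − 1.6180| / 1.6180 ≈ 7.57% → 7.6%.

7.6%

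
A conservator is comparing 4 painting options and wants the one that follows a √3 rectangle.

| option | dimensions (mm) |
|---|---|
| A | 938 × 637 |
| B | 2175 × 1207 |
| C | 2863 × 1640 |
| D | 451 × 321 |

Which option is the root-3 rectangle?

Target root-3 ≈ 1.732.
A: 1.473 (Δ0.259)  B: 1.802 (Δ0.070)  C: 1.746 (Δ0.014)  D: 1.405 (Δ0.327)

C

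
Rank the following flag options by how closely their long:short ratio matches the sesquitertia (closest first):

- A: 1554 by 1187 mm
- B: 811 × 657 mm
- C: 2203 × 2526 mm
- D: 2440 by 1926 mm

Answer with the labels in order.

A, D, B, C

Ratios: A = 1554 / 1187 ≈ 1.309; B = 811 / 657 ≈ 1.234; C = 2526 / 2203 ≈ 1.147; D = 2440 / 1926 ≈ 1.267.
|Δ from 1.333|: A 0.024; B 0.099; C 0.186; D 0.066.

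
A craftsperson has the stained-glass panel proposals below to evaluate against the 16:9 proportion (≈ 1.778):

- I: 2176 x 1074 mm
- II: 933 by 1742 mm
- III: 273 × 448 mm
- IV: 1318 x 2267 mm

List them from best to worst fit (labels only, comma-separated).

IV, II, III, I

Ratios: I = 2176 / 1074 ≈ 2.026; II = 1742 / 933 ≈ 1.867; III = 448 / 273 ≈ 1.641; IV = 2267 / 1318 ≈ 1.720.
|Δ from 1.778|: I 0.248; II 0.089; III 0.137; IV 0.058.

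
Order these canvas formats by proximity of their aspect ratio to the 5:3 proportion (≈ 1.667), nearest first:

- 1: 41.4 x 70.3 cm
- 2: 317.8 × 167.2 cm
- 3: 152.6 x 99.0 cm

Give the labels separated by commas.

Ratios: 1 = 70.3 / 41.4 ≈ 1.698; 2 = 317.8 / 167.2 ≈ 1.901; 3 = 152.6 / 99.0 ≈ 1.541.
|Δ from 1.667|: 1 0.031; 2 0.234; 3 0.126.

1, 3, 2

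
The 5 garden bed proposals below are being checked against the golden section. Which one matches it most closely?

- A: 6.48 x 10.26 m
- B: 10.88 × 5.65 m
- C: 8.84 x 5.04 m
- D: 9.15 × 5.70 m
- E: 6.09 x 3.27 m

Ratios (long/short): A ≈ 1.583; B ≈ 1.926; C ≈ 1.754; D ≈ 1.605; E ≈ 1.862.
golden ratio ≈ 1.618; option D is nearest (Δ 0.013).

D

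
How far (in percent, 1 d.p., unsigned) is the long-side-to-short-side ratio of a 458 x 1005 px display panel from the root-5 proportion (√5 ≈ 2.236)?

Ratio = 1005 / 458 ≈ 2.1943.
Ideal root-5 ≈ 2.2361. |2.1943 − 2.2361| / 2.2361 ≈ 1.87% → 1.9%.

1.9%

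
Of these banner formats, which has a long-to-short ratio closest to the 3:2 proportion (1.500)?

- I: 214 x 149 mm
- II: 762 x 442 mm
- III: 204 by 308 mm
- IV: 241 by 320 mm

III

Ratios (long/short): I ≈ 1.436; II ≈ 1.724; III ≈ 1.510; IV ≈ 1.328.
3:2 ≈ 1.500; option III is nearest (Δ 0.010).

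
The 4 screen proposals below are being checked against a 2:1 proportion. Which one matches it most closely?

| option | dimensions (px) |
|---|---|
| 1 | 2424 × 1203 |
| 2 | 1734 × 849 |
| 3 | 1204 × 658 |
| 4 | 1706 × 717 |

1

Ratios (long/short): 1 ≈ 2.015; 2 ≈ 2.042; 3 ≈ 1.830; 4 ≈ 2.379.
2:1 ≈ 2.000; option 1 is nearest (Δ 0.015).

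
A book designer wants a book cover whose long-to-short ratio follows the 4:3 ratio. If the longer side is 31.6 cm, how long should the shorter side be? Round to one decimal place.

4:3 ≈ 1.33333.
Shorter side = 31.6 ÷ 1.33333 ≈ 23.700 → 23.7 cm.

23.7 cm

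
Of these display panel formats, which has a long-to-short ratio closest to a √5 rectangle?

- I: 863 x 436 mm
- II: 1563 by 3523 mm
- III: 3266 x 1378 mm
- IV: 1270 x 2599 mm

Ratios (long/short): I ≈ 1.979; II ≈ 2.254; III ≈ 2.370; IV ≈ 2.046.
root-5 ≈ 2.236; option II is nearest (Δ 0.018).

II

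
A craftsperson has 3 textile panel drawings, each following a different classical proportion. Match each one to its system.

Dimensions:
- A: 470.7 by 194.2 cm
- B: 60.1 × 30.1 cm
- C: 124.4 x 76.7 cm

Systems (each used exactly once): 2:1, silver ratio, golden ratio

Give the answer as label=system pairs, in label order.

A = 470.7/194.2 ≈ 2.424 → silver ratio (2.414)
B = 60.1/30.1 ≈ 1.997 → 2:1 (2.000)
C = 124.4/76.7 ≈ 1.622 → golden ratio (1.618)

A=silver ratio, B=2:1, C=golden ratio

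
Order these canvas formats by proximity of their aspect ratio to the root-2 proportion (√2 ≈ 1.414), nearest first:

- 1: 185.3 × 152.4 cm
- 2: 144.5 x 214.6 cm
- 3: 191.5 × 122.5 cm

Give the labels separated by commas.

2, 3, 1

Ratios: 1 = 185.3 / 152.4 ≈ 1.216; 2 = 214.6 / 144.5 ≈ 1.485; 3 = 191.5 / 122.5 ≈ 1.563.
|Δ from 1.414|: 1 0.198; 2 0.071; 3 0.149.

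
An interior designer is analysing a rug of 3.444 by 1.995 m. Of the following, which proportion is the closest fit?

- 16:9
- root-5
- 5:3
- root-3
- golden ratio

3.444/1.995 ≈ 1.726. Nearest candidates are root-3 (1.732, off by 0.006) and 16:9 (1.778, off by 0.052).

root-3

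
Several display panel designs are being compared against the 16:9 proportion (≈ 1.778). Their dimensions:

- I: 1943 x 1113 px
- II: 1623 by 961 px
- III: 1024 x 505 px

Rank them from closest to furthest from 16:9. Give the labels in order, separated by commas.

Ratios: I = 1943 / 1113 ≈ 1.746; II = 1623 / 961 ≈ 1.689; III = 1024 / 505 ≈ 2.028.
|Δ from 1.778|: I 0.032; II 0.089; III 0.250.

I, II, III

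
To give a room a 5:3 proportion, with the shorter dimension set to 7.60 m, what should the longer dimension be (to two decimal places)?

12.67 m

5:3 ≈ 1.66667.
Longer side = 7.60 × 1.66667 ≈ 12.6667 → 12.67 m.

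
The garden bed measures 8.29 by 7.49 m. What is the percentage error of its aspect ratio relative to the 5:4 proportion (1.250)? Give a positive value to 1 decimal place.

Ratio = 8.29 / 7.49 ≈ 1.1068.
Ideal 5:4 = 1.2500. |1.1068 − 1.2500| / 1.2500 ≈ 11.46% → 11.5%.

11.5%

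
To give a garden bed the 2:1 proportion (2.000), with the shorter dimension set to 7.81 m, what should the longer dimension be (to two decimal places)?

2:1 = 2.00000.
Longer side = 7.81 × 2.00000 ≈ 15.6200 → 15.62 m.

15.62 m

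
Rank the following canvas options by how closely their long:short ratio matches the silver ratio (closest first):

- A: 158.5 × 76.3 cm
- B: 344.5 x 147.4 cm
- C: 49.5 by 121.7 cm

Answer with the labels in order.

C, B, A

A: 158.5/76.3 ≈ 2.077 → |2.077 − 2.414| = 0.337
B: 344.5/147.4 ≈ 2.337 → |2.337 − 2.414| = 0.077
C: 121.7/49.5 ≈ 2.459 → |2.459 − 2.414| = 0.045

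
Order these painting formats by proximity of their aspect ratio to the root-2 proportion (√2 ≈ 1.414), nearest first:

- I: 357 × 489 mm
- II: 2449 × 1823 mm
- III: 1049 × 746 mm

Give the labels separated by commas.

III, I, II

I: 489/357 ≈ 1.370 → |1.370 − 1.414| = 0.044
II: 2449/1823 ≈ 1.343 → |1.343 − 1.414| = 0.071
III: 1049/746 ≈ 1.406 → |1.406 − 1.414| = 0.008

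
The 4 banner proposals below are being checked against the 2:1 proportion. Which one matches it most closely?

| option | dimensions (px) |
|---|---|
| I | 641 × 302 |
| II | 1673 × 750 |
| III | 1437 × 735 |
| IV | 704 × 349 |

IV

Ratios (long/short): I ≈ 2.123; II ≈ 2.231; III ≈ 1.955; IV ≈ 2.017.
2:1 ≈ 2.000; option IV is nearest (Δ 0.017).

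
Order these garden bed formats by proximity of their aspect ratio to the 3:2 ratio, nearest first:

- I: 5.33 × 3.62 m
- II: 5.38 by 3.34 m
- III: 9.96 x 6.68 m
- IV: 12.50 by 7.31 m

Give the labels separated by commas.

III, I, II, IV

Ratios: I = 5.33 / 3.62 ≈ 1.472; II = 5.38 / 3.34 ≈ 1.611; III = 9.96 / 6.68 ≈ 1.491; IV = 12.50 / 7.31 ≈ 1.710.
|Δ from 1.500|: I 0.028; II 0.111; III 0.009; IV 0.210.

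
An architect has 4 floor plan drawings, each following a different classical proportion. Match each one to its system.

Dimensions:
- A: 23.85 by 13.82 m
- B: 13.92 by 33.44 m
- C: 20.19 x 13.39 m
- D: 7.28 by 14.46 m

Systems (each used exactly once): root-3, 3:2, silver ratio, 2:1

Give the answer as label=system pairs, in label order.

A=root-3, B=silver ratio, C=3:2, D=2:1

A = 23.85/13.82 ≈ 1.726 → root-3 (1.732)
B = 33.44/13.92 ≈ 2.402 → silver ratio (2.414)
C = 20.19/13.39 ≈ 1.508 → 3:2 (1.500)
D = 14.46/7.28 ≈ 1.986 → 2:1 (2.000)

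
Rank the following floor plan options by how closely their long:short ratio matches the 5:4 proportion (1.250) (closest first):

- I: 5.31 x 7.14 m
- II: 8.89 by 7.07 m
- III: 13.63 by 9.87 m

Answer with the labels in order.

Ratios: I = 7.14 / 5.31 ≈ 1.345; II = 8.89 / 7.07 ≈ 1.257; III = 13.63 / 9.87 ≈ 1.381.
|Δ from 1.250|: I 0.095; II 0.007; III 0.131.

II, I, III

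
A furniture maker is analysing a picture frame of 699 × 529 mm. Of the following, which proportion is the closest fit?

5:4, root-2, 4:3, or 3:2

Ratio = 699 / 529 ≈ 1.321.
Distances: 5:4 1.250 (Δ 0.071); root-2 1.414 (Δ 0.093); 4:3 1.333 (Δ 0.012); 3:2 1.500 (Δ 0.179).

4:3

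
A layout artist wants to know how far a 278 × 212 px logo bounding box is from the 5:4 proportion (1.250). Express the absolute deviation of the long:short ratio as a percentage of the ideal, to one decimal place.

4.9%

Ratio = 278 / 212 ≈ 1.3113.
Ideal 5:4 = 1.2500. |1.3113 − 1.2500| / 1.2500 ≈ 4.90% → 4.9%.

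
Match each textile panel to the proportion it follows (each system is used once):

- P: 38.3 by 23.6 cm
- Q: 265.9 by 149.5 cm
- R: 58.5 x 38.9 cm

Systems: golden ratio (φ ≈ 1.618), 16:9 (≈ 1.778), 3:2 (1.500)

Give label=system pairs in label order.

P=golden ratio, Q=16:9, R=3:2

Ratios: P ≈ 1.623; Q ≈ 1.779; R ≈ 1.504.
Targets: golden ratio ≈ 1.618; 16:9 ≈ 1.778; 3:2 ≈ 1.500.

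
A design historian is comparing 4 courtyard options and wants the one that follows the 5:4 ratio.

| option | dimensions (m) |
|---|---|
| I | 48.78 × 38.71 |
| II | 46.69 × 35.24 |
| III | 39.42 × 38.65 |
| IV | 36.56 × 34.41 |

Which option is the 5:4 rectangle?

I

Ratios (long/short): I ≈ 1.260; II ≈ 1.325; III ≈ 1.020; IV ≈ 1.062.
5:4 ≈ 1.250; option I is nearest (Δ 0.010).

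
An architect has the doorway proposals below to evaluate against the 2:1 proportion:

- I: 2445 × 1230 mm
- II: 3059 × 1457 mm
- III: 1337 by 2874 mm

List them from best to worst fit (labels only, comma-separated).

Ratios: I = 2445 / 1230 ≈ 1.988; II = 3059 / 1457 ≈ 2.100; III = 2874 / 1337 ≈ 2.150.
|Δ from 2.000|: I 0.012; II 0.100; III 0.150.

I, II, III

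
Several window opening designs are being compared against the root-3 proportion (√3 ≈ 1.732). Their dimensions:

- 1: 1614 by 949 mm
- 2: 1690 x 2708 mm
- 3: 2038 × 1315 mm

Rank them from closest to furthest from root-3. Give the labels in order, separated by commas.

Ratios: 1 = 1614 / 949 ≈ 1.701; 2 = 2708 / 1690 ≈ 1.602; 3 = 2038 / 1315 ≈ 1.550.
|Δ from 1.732|: 1 0.031; 2 0.130; 3 0.182.

1, 2, 3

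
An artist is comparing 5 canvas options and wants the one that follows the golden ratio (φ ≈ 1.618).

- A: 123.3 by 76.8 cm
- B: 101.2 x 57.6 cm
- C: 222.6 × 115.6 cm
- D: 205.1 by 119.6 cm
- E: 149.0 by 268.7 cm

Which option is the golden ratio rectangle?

A

Ratios (long/short): A ≈ 1.605; B ≈ 1.757; C ≈ 1.926; D ≈ 1.715; E ≈ 1.803.
golden ratio ≈ 1.618; option A is nearest (Δ 0.013).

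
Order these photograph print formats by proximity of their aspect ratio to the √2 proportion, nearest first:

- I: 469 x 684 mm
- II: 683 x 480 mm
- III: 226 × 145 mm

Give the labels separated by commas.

II, I, III

Ratios: I = 684 / 469 ≈ 1.458; II = 683 / 480 ≈ 1.423; III = 226 / 145 ≈ 1.559.
|Δ from 1.414|: I 0.044; II 0.009; III 0.145.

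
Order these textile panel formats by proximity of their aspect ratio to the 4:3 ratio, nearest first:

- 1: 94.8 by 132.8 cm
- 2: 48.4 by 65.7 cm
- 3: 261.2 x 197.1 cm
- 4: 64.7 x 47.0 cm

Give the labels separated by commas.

Ratios: 1 = 132.8 / 94.8 ≈ 1.401; 2 = 65.7 / 48.4 ≈ 1.357; 3 = 261.2 / 197.1 ≈ 1.325; 4 = 64.7 / 47.0 ≈ 1.377.
|Δ from 1.333|: 1 0.068; 2 0.024; 3 0.008; 4 0.044.

3, 2, 4, 1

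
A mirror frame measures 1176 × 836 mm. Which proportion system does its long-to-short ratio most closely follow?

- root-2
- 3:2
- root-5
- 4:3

root-2

1176/836 ≈ 1.407. Nearest candidates are root-2 (1.414, off by 0.007) and 4:3 (1.333, off by 0.074).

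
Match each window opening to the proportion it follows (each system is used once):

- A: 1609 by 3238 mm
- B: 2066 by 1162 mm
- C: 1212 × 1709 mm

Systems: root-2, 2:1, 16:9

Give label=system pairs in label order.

A = 3238/1609 ≈ 2.012 → 2:1 (2.000)
B = 2066/1162 ≈ 1.778 → 16:9 (1.778)
C = 1709/1212 ≈ 1.410 → root-2 (1.414)

A=2:1, B=16:9, C=root-2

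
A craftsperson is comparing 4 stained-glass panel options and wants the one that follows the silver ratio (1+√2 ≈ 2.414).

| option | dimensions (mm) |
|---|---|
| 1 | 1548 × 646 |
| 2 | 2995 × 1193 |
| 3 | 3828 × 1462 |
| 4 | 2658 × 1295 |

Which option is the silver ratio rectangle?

Ratios (long/short): 1 ≈ 2.396; 2 ≈ 2.510; 3 ≈ 2.618; 4 ≈ 2.053.
silver ratio ≈ 2.414; option 1 is nearest (Δ 0.018).

1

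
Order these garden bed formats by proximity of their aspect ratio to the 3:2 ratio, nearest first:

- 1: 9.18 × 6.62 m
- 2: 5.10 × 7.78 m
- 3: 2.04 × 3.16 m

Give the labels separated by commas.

Ratios: 1 = 9.18 / 6.62 ≈ 1.387; 2 = 7.78 / 5.10 ≈ 1.525; 3 = 3.16 / 2.04 ≈ 1.549.
|Δ from 1.500|: 1 0.113; 2 0.025; 3 0.049.

2, 3, 1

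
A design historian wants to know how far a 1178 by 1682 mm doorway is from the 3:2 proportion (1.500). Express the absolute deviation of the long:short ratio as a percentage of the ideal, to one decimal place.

4.8%

Ratio = 1682 / 1178 ≈ 1.4278.
Ideal 3:2 = 1.5000. |1.4278 − 1.5000| / 1.5000 ≈ 4.81% → 4.8%.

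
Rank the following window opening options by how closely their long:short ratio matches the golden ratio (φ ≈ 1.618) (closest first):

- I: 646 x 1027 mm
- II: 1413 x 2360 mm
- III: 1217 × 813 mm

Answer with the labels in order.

Ratios: I = 1027 / 646 ≈ 1.590; II = 2360 / 1413 ≈ 1.670; III = 1217 / 813 ≈ 1.497.
|Δ from 1.618|: I 0.028; II 0.052; III 0.121.

I, II, III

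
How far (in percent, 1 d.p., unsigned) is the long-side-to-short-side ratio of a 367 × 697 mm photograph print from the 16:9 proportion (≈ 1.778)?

6.8%

Ratio = 697 / 367 ≈ 1.8992.
Ideal 16:9 ≈ 1.7778. |1.8992 − 1.7778| / 1.7778 ≈ 6.83% → 6.8%.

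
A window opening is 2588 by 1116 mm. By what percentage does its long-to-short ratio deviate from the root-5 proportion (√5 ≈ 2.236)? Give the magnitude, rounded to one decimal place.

3.7%

Ratio = 2588 / 1116 ≈ 2.3190.
Ideal root-5 ≈ 2.2361. |2.3190 − 2.2361| / 2.2361 ≈ 3.71% → 3.7%.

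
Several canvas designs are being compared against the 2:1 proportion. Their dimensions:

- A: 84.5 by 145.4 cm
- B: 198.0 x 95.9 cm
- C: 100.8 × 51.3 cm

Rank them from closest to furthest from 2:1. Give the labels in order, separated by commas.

Ratios: A = 145.4 / 84.5 ≈ 1.721; B = 198.0 / 95.9 ≈ 2.065; C = 100.8 / 51.3 ≈ 1.965.
|Δ from 2.000|: A 0.279; B 0.065; C 0.035.

C, B, A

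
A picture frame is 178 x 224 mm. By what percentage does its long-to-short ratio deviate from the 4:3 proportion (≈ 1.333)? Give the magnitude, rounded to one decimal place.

Ratio = 224 / 178 ≈ 1.2584.
Ideal 4:3 ≈ 1.3333. |1.2584 − 1.3333| / 1.3333 ≈ 5.62% → 5.6%.

5.6%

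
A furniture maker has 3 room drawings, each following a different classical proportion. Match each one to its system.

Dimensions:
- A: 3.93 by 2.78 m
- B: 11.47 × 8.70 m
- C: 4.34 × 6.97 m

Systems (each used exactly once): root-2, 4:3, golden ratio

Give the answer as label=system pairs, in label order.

A=root-2, B=4:3, C=golden ratio

A = 3.93/2.78 ≈ 1.414 → root-2 (1.414)
B = 11.47/8.70 ≈ 1.318 → 4:3 (1.333)
C = 6.97/4.34 ≈ 1.606 → golden ratio (1.618)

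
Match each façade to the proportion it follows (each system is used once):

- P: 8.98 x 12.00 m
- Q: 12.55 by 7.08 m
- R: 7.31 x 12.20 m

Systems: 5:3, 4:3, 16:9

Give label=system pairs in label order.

P=4:3, Q=16:9, R=5:3

P = 12.00/8.98 ≈ 1.336 → 4:3 (1.333)
Q = 12.55/7.08 ≈ 1.773 → 16:9 (1.778)
R = 12.20/7.31 ≈ 1.669 → 5:3 (1.667)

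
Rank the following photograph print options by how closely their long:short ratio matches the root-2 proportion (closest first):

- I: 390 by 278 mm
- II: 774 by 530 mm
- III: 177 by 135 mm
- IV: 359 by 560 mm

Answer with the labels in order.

I, II, III, IV

I: 390/278 ≈ 1.403 → |1.403 − 1.414| = 0.011
II: 774/530 ≈ 1.460 → |1.460 − 1.414| = 0.046
III: 177/135 ≈ 1.311 → |1.311 − 1.414| = 0.103
IV: 560/359 ≈ 1.560 → |1.560 − 1.414| = 0.146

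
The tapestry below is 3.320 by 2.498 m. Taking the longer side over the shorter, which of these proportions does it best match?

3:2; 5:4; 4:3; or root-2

Ratio = 3.320 / 2.498 ≈ 1.329.
Distances: 3:2 1.500 (Δ 0.171); 5:4 1.250 (Δ 0.079); 4:3 1.333 (Δ 0.004); root-2 1.414 (Δ 0.085).

4:3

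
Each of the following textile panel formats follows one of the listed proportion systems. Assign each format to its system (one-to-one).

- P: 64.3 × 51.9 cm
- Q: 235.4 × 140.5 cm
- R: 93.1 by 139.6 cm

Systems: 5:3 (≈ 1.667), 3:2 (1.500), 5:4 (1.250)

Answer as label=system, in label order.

P=5:4, Q=5:3, R=3:2

Ratios: P ≈ 1.239; Q ≈ 1.675; R ≈ 1.499.
Targets: 5:3 ≈ 1.667; 3:2 ≈ 1.500; 5:4 ≈ 1.250.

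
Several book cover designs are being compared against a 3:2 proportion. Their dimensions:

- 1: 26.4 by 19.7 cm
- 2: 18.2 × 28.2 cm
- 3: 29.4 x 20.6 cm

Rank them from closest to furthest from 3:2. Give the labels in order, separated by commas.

Ratios: 1 = 26.4 / 19.7 ≈ 1.340; 2 = 28.2 / 18.2 ≈ 1.549; 3 = 29.4 / 20.6 ≈ 1.427.
|Δ from 1.500|: 1 0.160; 2 0.049; 3 0.073.

2, 3, 1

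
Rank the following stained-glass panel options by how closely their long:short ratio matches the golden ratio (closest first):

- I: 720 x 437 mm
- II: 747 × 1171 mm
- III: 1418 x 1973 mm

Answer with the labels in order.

Ratios: I = 720 / 437 ≈ 1.648; II = 1171 / 747 ≈ 1.568; III = 1973 / 1418 ≈ 1.391.
|Δ from 1.618|: I 0.030; II 0.050; III 0.227.

I, II, III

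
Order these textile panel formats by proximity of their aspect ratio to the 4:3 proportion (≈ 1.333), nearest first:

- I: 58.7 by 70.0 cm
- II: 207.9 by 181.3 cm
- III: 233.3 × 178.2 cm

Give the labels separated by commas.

III, I, II

Ratios: I = 70.0 / 58.7 ≈ 1.193; II = 207.9 / 181.3 ≈ 1.147; III = 233.3 / 178.2 ≈ 1.309.
|Δ from 1.333|: I 0.140; II 0.186; III 0.024.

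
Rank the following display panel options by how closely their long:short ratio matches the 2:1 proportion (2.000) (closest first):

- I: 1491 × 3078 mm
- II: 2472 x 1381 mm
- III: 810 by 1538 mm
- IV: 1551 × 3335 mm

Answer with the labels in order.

Ratios: I = 3078 / 1491 ≈ 2.064; II = 2472 / 1381 ≈ 1.790; III = 1538 / 810 ≈ 1.899; IV = 3335 / 1551 ≈ 2.150.
|Δ from 2.000|: I 0.064; II 0.210; III 0.101; IV 0.150.

I, III, IV, II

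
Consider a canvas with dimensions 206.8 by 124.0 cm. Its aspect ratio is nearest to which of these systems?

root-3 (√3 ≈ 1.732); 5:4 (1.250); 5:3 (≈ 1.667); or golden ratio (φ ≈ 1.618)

5:3

Ratio = 206.8 / 124.0 ≈ 1.668.
Distances: root-3 1.732 (Δ 0.064); 5:4 1.250 (Δ 0.418); 5:3 1.667 (Δ 0.001); golden ratio 1.618 (Δ 0.050).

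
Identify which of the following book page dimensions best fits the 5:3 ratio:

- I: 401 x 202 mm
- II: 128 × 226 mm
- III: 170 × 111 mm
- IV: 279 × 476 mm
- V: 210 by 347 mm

V

Ratios (long/short): I ≈ 1.985; II ≈ 1.766; III ≈ 1.532; IV ≈ 1.706; V ≈ 1.652.
5:3 ≈ 1.667; option V is nearest (Δ 0.015).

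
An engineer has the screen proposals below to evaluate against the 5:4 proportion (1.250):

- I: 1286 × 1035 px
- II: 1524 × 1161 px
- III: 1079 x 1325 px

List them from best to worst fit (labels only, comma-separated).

Ratios: I = 1286 / 1035 ≈ 1.243; II = 1524 / 1161 ≈ 1.313; III = 1325 / 1079 ≈ 1.228.
|Δ from 1.250|: I 0.007; II 0.063; III 0.022.

I, III, II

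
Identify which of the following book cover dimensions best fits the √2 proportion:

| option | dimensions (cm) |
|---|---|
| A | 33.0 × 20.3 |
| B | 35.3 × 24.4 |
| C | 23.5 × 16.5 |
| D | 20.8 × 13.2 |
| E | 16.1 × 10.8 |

Target root-2 ≈ 1.414.
A: 1.626 (Δ0.212)  B: 1.447 (Δ0.033)  C: 1.424 (Δ0.010)  D: 1.576 (Δ0.162)  E: 1.491 (Δ0.077)

C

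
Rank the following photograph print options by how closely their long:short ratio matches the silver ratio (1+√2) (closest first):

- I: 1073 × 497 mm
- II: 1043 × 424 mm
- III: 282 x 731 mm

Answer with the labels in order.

II, III, I

Ratios: I = 1073 / 497 ≈ 2.159; II = 1043 / 424 ≈ 2.460; III = 731 / 282 ≈ 2.592.
|Δ from 2.414|: I 0.255; II 0.046; III 0.178.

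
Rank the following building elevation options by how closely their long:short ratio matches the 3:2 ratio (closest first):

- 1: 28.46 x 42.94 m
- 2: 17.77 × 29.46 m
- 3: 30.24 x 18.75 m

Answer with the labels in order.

1, 3, 2

1: 42.94/28.46 ≈ 1.509 → |1.509 − 1.500| = 0.009
2: 29.46/17.77 ≈ 1.658 → |1.658 − 1.500| = 0.158
3: 30.24/18.75 ≈ 1.613 → |1.613 − 1.500| = 0.113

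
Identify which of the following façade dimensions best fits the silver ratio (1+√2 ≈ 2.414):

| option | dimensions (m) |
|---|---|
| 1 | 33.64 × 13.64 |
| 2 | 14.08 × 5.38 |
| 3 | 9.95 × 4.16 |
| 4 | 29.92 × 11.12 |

Ratios (long/short): 1 ≈ 2.466; 2 ≈ 2.617; 3 ≈ 2.392; 4 ≈ 2.691.
silver ratio ≈ 2.414; option 3 is nearest (Δ 0.022).

3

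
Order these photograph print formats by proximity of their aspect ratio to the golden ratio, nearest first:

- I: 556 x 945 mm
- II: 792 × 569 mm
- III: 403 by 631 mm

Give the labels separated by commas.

III, I, II

Ratios: I = 945 / 556 ≈ 1.700; II = 792 / 569 ≈ 1.392; III = 631 / 403 ≈ 1.566.
|Δ from 1.618|: I 0.082; II 0.226; III 0.052.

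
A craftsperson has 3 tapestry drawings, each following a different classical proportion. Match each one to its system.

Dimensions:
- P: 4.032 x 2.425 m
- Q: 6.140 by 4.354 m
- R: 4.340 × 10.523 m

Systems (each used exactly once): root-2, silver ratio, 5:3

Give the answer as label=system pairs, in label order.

P=5:3, Q=root-2, R=silver ratio

Ratios: P ≈ 1.663; Q ≈ 1.410; R ≈ 2.425.
Targets: root-2 ≈ 1.414; silver ratio ≈ 2.414; 5:3 ≈ 1.667.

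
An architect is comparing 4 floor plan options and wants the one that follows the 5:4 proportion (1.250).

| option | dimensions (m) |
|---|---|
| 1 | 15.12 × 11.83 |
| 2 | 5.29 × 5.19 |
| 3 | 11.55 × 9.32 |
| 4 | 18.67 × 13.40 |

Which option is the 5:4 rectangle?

3

Ratios (long/short): 1 ≈ 1.278; 2 ≈ 1.019; 3 ≈ 1.239; 4 ≈ 1.393.
5:4 ≈ 1.250; option 3 is nearest (Δ 0.011).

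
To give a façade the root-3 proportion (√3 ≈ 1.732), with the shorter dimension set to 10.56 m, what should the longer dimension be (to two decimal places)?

root-3 ≈ 1.73205.
Longer side = 10.56 × 1.73205 ≈ 18.2904 → 18.29 m.

18.29 m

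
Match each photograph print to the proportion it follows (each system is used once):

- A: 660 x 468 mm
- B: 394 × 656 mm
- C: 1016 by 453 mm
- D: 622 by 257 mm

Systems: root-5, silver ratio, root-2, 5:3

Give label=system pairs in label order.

A = 660/468 ≈ 1.410 → root-2 (1.414)
B = 656/394 ≈ 1.665 → 5:3 (1.667)
C = 1016/453 ≈ 2.243 → root-5 (2.236)
D = 622/257 ≈ 2.420 → silver ratio (2.414)

A=root-2, B=5:3, C=root-5, D=silver ratio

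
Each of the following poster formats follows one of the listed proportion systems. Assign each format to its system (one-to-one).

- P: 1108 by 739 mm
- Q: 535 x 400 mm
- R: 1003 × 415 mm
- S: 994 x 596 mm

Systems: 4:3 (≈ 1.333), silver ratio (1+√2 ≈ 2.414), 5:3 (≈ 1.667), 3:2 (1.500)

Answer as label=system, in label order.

P=3:2, Q=4:3, R=silver ratio, S=5:3

Ratios: P ≈ 1.499; Q ≈ 1.337; R ≈ 2.417; S ≈ 1.668.
Targets: 4:3 ≈ 1.333; silver ratio ≈ 2.414; 5:3 ≈ 1.667; 3:2 ≈ 1.500.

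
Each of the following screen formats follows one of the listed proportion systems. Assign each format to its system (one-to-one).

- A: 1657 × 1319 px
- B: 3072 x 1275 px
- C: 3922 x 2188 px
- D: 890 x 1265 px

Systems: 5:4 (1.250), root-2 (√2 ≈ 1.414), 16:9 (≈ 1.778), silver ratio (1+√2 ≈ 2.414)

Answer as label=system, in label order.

Ratios: A ≈ 1.256; B ≈ 2.409; C ≈ 1.793; D ≈ 1.421.
Targets: 5:4 ≈ 1.250; root-2 ≈ 1.414; 16:9 ≈ 1.778; silver ratio ≈ 2.414.

A=5:4, B=silver ratio, C=16:9, D=root-2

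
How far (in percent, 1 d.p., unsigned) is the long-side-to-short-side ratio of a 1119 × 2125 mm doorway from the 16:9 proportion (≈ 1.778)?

6.8%

Ratio = 2125 / 1119 ≈ 1.8990.
Ideal 16:9 ≈ 1.7778. |1.8990 − 1.7778| / 1.7778 ≈ 6.82% → 6.8%.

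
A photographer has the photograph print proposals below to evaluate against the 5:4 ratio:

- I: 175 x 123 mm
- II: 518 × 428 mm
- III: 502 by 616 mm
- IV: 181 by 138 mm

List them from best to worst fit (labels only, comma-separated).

III, II, IV, I

Ratios: I = 175 / 123 ≈ 1.423; II = 518 / 428 ≈ 1.210; III = 616 / 502 ≈ 1.227; IV = 181 / 138 ≈ 1.312.
|Δ from 1.250|: I 0.173; II 0.040; III 0.023; IV 0.062.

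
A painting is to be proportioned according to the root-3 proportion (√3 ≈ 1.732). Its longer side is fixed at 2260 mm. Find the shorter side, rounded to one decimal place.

1304.8 mm

root-3 ≈ 1.73205.
Shorter side = 2260 ÷ 1.73205 ≈ 1304.812 → 1304.8 mm.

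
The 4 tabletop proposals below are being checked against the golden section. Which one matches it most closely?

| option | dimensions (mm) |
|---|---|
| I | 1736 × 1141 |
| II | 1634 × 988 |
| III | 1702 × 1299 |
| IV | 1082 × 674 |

IV

Ratios (long/short): I ≈ 1.521; II ≈ 1.654; III ≈ 1.310; IV ≈ 1.605.
golden ratio ≈ 1.618; option IV is nearest (Δ 0.013).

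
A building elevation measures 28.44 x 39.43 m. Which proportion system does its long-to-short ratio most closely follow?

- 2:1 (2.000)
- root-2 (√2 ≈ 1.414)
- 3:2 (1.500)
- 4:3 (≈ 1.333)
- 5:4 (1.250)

39.43/28.44 ≈ 1.386. Nearest candidates are root-2 (1.414, off by 0.028) and 4:3 (1.333, off by 0.053).

root-2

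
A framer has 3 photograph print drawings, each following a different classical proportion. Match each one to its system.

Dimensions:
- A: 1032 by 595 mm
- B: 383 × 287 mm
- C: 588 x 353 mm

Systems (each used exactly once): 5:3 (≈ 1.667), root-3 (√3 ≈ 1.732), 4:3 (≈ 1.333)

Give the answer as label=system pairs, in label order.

A=root-3, B=4:3, C=5:3

A = 1032/595 ≈ 1.734 → root-3 (1.732)
B = 383/287 ≈ 1.334 → 4:3 (1.333)
C = 588/353 ≈ 1.666 → 5:3 (1.667)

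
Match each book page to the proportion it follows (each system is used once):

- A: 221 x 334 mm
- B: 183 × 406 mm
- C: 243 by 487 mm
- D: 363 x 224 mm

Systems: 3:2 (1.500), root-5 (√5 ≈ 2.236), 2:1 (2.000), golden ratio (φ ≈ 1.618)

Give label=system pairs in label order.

A=3:2, B=root-5, C=2:1, D=golden ratio

Ratios: A ≈ 1.511; B ≈ 2.219; C ≈ 2.004; D ≈ 1.621.
Targets: 3:2 ≈ 1.500; root-5 ≈ 2.236; 2:1 ≈ 2.000; golden ratio ≈ 1.618.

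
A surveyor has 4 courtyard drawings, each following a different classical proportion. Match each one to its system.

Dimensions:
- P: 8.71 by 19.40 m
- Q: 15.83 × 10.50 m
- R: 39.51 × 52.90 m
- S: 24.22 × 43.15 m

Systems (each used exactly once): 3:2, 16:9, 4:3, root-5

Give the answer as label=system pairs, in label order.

P=root-5, Q=3:2, R=4:3, S=16:9

P = 19.40/8.71 ≈ 2.227 → root-5 (2.236)
Q = 15.83/10.50 ≈ 1.508 → 3:2 (1.500)
R = 52.90/39.51 ≈ 1.339 → 4:3 (1.333)
S = 43.15/24.22 ≈ 1.782 → 16:9 (1.778)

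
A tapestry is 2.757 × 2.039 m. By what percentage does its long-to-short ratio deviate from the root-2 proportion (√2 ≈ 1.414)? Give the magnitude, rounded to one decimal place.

Ratio = 2.757 / 2.039 ≈ 1.3521.
Ideal root-2 ≈ 1.4142. |1.3521 − 1.4142| / 1.4142 ≈ 4.39% → 4.4%.

4.4%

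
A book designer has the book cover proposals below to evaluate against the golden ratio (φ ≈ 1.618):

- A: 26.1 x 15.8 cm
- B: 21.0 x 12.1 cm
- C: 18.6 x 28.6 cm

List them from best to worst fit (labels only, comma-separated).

A: 26.1/15.8 ≈ 1.652 → |1.652 − 1.618| = 0.034
B: 21.0/12.1 ≈ 1.736 → |1.736 − 1.618| = 0.118
C: 28.6/18.6 ≈ 1.538 → |1.538 − 1.618| = 0.080

A, C, B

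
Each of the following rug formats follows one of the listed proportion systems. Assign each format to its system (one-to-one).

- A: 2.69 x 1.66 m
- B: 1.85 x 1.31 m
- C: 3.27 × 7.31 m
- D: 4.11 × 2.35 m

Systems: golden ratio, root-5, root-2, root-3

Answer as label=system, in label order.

A = 2.69/1.66 ≈ 1.620 → golden ratio (1.618)
B = 1.85/1.31 ≈ 1.412 → root-2 (1.414)
C = 7.31/3.27 ≈ 2.235 → root-5 (2.236)
D = 4.11/2.35 ≈ 1.749 → root-3 (1.732)

A=golden ratio, B=root-2, C=root-5, D=root-3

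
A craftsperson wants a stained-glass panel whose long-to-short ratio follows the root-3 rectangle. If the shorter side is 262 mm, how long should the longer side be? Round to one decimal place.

453.8 mm

root-3 ≈ 1.73205.
Longer side = 262 × 1.73205 ≈ 453.797 → 453.8 mm.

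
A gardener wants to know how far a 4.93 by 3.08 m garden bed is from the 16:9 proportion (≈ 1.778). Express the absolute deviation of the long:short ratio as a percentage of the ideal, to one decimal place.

Ratio = 4.93 / 3.08 ≈ 1.6006.
Ideal 16:9 ≈ 1.7778. |1.6006 − 1.7778| / 1.7778 ≈ 9.97% → 10.0%.

10.0%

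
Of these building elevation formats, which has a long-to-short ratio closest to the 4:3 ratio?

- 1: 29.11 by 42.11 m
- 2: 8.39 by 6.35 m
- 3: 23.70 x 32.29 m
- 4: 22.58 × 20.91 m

2

Ratios (long/short): 1 ≈ 1.447; 2 ≈ 1.321; 3 ≈ 1.362; 4 ≈ 1.080.
4:3 ≈ 1.333; option 2 is nearest (Δ 0.012).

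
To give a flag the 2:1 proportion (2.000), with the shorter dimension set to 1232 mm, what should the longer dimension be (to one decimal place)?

2:1 = 2.00000.
Longer side = 1232 × 2.00000 ≈ 2464.000 → 2464.0 mm.

2464.0 mm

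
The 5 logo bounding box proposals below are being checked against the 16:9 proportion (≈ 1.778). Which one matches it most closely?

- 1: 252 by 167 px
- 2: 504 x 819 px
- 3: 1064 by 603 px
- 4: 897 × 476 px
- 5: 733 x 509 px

3

Ratios (long/short): 1 ≈ 1.509; 2 ≈ 1.625; 3 ≈ 1.765; 4 ≈ 1.884; 5 ≈ 1.440.
16:9 ≈ 1.778; option 3 is nearest (Δ 0.013).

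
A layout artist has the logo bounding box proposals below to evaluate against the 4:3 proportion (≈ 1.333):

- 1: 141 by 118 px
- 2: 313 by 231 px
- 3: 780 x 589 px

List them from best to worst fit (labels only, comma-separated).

1: 141/118 ≈ 1.195 → |1.195 − 1.333| = 0.138
2: 313/231 ≈ 1.355 → |1.355 − 1.333| = 0.022
3: 780/589 ≈ 1.324 → |1.324 − 1.333| = 0.009

3, 2, 1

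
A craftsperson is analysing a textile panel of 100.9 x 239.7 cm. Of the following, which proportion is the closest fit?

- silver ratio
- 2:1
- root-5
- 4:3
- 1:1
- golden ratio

Ratio = 239.7 / 100.9 ≈ 2.376.
Distances: silver ratio 2.414 (Δ 0.038); 2:1 2.000 (Δ 0.376); root-5 2.236 (Δ 0.140); 4:3 1.333 (Δ 1.043); 1:1 1.000 (Δ 1.376); golden ratio 1.618 (Δ 0.758).

silver ratio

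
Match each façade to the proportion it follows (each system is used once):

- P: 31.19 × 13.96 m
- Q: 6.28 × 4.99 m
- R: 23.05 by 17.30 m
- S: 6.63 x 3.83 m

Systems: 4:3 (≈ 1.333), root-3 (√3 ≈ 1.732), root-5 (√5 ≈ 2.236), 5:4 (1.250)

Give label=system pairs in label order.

P=root-5, Q=5:4, R=4:3, S=root-3

Ratios: P ≈ 2.234; Q ≈ 1.259; R ≈ 1.332; S ≈ 1.731.
Targets: 4:3 ≈ 1.333; root-3 ≈ 1.732; root-5 ≈ 2.236; 5:4 ≈ 1.250.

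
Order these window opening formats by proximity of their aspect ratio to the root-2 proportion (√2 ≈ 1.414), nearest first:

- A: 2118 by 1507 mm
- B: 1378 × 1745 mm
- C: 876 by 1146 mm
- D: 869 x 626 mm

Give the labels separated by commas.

A, D, C, B

Ratios: A = 2118 / 1507 ≈ 1.405; B = 1745 / 1378 ≈ 1.266; C = 1146 / 876 ≈ 1.308; D = 869 / 626 ≈ 1.388.
|Δ from 1.414|: A 0.009; B 0.148; C 0.106; D 0.026.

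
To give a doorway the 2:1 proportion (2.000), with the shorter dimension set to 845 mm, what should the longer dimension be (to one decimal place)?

1690.0 mm

2:1 = 2.00000.
Longer side = 845 × 2.00000 ≈ 1690.000 → 1690.0 mm.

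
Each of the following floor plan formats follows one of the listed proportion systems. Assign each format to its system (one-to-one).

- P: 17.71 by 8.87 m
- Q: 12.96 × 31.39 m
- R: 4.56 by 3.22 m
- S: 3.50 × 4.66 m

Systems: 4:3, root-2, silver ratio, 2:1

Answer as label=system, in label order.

P=2:1, Q=silver ratio, R=root-2, S=4:3

Ratios: P ≈ 1.997; Q ≈ 2.422; R ≈ 1.416; S ≈ 1.331.
Targets: 4:3 ≈ 1.333; root-2 ≈ 1.414; silver ratio ≈ 2.414; 2:1 ≈ 2.000.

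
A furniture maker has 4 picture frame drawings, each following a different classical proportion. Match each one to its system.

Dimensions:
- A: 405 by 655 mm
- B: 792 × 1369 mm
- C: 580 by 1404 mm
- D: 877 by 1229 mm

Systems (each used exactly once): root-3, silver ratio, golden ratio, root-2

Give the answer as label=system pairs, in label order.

A = 655/405 ≈ 1.617 → golden ratio (1.618)
B = 1369/792 ≈ 1.729 → root-3 (1.732)
C = 1404/580 ≈ 2.421 → silver ratio (2.414)
D = 1229/877 ≈ 1.401 → root-2 (1.414)

A=golden ratio, B=root-3, C=silver ratio, D=root-2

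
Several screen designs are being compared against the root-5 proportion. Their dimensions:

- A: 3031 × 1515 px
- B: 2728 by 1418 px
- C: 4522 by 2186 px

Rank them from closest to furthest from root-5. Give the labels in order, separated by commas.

A: 3031/1515 ≈ 2.001 → |2.001 − 2.236| = 0.235
B: 2728/1418 ≈ 1.924 → |1.924 − 2.236| = 0.312
C: 4522/2186 ≈ 2.069 → |2.069 − 2.236| = 0.167

C, A, B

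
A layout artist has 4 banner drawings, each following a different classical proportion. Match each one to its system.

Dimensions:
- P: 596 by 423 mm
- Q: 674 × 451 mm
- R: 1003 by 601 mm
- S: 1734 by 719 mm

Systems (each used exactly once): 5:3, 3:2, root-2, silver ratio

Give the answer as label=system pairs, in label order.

P=root-2, Q=3:2, R=5:3, S=silver ratio

P = 596/423 ≈ 1.409 → root-2 (1.414)
Q = 674/451 ≈ 1.494 → 3:2 (1.500)
R = 1003/601 ≈ 1.669 → 5:3 (1.667)
S = 1734/719 ≈ 2.412 → silver ratio (2.414)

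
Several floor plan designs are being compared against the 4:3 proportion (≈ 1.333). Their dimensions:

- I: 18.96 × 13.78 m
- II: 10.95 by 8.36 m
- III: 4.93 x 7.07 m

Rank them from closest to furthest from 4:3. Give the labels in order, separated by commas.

Ratios: I = 18.96 / 13.78 ≈ 1.376; II = 10.95 / 8.36 ≈ 1.310; III = 7.07 / 4.93 ≈ 1.434.
|Δ from 1.333|: I 0.043; II 0.023; III 0.101.

II, I, III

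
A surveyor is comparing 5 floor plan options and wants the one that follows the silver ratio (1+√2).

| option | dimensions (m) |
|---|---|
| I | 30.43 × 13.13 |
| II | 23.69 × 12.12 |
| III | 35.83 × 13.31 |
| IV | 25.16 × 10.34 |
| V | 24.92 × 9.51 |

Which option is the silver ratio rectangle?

Ratios (long/short): I ≈ 2.318; II ≈ 1.955; III ≈ 2.692; IV ≈ 2.433; V ≈ 2.620.
silver ratio ≈ 2.414; option IV is nearest (Δ 0.019).

IV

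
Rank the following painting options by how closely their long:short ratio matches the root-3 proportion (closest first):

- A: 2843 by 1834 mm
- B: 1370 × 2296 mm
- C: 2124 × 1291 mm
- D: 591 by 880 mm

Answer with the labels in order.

A: 2843/1834 ≈ 1.550 → |1.550 − 1.732| = 0.182
B: 2296/1370 ≈ 1.676 → |1.676 − 1.732| = 0.056
C: 2124/1291 ≈ 1.645 → |1.645 − 1.732| = 0.087
D: 880/591 ≈ 1.489 → |1.489 − 1.732| = 0.243

B, C, A, D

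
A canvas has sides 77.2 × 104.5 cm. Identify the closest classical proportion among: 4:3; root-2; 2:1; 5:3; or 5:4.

104.5/77.2 ≈ 1.354. Nearest candidates are 4:3 (1.333, off by 0.021) and root-2 (1.414, off by 0.060).

4:3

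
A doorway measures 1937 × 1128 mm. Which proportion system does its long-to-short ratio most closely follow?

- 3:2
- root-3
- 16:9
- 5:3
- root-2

1937/1128 ≈ 1.717. Nearest candidates are root-3 (1.732, off by 0.015) and 5:3 (1.667, off by 0.050).

root-3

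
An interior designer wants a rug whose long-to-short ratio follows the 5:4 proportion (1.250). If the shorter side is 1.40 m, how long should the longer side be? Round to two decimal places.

1.75 m

5:4 = 1.25000.
Longer side = 1.40 × 1.25000 ≈ 1.7500 → 1.75 m.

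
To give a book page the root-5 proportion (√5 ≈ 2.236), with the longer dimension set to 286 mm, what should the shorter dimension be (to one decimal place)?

root-5 ≈ 2.23607.
Shorter side = 286 ÷ 2.23607 ≈ 127.903 → 127.9 mm.

127.9 mm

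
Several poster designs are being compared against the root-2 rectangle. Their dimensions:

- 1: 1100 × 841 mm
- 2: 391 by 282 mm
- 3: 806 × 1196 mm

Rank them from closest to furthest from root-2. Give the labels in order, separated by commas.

2, 3, 1

1: 1100/841 ≈ 1.308 → |1.308 − 1.414| = 0.106
2: 391/282 ≈ 1.387 → |1.387 − 1.414| = 0.027
3: 1196/806 ≈ 1.484 → |1.484 − 1.414| = 0.070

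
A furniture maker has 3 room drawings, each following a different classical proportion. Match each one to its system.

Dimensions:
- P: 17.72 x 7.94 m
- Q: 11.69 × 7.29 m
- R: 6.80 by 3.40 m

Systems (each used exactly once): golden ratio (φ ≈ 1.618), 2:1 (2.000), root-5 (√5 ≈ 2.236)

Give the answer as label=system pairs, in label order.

P=root-5, Q=golden ratio, R=2:1

Ratios: P ≈ 2.232; Q ≈ 1.604; R ≈ 2.000.
Targets: golden ratio ≈ 1.618; 2:1 ≈ 2.000; root-5 ≈ 2.236.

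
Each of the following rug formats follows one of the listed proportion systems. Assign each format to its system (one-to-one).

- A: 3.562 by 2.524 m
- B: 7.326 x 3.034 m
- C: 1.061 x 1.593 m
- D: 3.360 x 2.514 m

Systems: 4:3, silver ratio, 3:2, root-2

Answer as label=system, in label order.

A = 3.562/2.524 ≈ 1.411 → root-2 (1.414)
B = 7.326/3.034 ≈ 2.415 → silver ratio (2.414)
C = 1.593/1.061 ≈ 1.501 → 3:2 (1.500)
D = 3.360/2.514 ≈ 1.337 → 4:3 (1.333)

A=root-2, B=silver ratio, C=3:2, D=4:3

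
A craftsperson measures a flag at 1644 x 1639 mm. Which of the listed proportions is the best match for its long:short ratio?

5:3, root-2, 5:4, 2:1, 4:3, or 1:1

Ratio = 1644 / 1639 ≈ 1.003.
Distances: 5:3 1.667 (Δ 0.664); root-2 1.414 (Δ 0.411); 5:4 1.250 (Δ 0.247); 2:1 2.000 (Δ 0.997); 4:3 1.333 (Δ 0.330); 1:1 1.000 (Δ 0.003).

1:1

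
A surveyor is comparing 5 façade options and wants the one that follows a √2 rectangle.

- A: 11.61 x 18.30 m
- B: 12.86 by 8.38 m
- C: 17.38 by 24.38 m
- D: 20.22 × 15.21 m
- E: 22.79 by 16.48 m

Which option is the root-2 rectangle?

Target root-2 ≈ 1.414.
A: 1.576 (Δ0.162)  B: 1.535 (Δ0.121)  C: 1.403 (Δ0.011)  D: 1.329 (Δ0.085)  E: 1.383 (Δ0.031)

C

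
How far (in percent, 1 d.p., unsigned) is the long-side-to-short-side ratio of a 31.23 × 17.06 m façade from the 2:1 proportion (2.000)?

8.5%

Ratio = 31.23 / 17.06 ≈ 1.8306.
Ideal 2:1 = 2.0000. |1.8306 − 2.0000| / 2.0000 ≈ 8.47% → 8.5%.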